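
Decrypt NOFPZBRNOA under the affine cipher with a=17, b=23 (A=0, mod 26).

EBCYUOSEBR

The inverse of 17 mod 26 is 23, since 17·23=391≡1. Apply D(y)=23·(y−23) mod 26:
N(13): 23·(13−23)=-230≡4 → E
O(14): 23·(14−23)=-207≡1 → B
F(5): 23·(5−23)=-414≡2 → C
P(15): 23·(15−23)=-184≡24 → Y
Z(25): 23·(25−23)=46≡20 → U
B(1): 23·(1−23)=-506≡14 → O
R(17): 23·(17−23)=-138≡18 → S
N(13): 23·(13−23)=-230≡4 → E
O(14): 23·(14−23)=-207≡1 → B
A(0): 23·(0−23)=-529≡17 → R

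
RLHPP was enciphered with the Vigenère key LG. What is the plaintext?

GFWJE

Repeat the key across the ciphertext: LGLGL
R(17)−L(11): 6 → G
L(11)−G(6): 5 → F
H(7)−L(11): -4≡22 → W
P(15)−G(6): 9 → J
P(15)−L(11): 4 → E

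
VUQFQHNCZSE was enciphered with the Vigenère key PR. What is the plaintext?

Repeat the key across the ciphertext: PRPRPRPRPRP
V(21)−P(15): 6 → G
U(20)−R(17): 3 → D
Q(16)−P(15): 1 → B
F(5)−R(17): -12≡14 → O
Q(16)−P(15): 1 → B
H(7)−R(17): -10≡16 → Q
N(13)−P(15): -2≡24 → Y
C(2)−R(17): -15≡11 → L
Z(25)−P(15): 10 → K
S(18)−R(17): 1 → B
E(4)−P(15): -11≡15 → P

GDBOBQYLKBP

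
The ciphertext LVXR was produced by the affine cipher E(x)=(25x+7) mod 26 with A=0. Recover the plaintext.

WMKQ

The inverse of 25 mod 26 is 25, since 25·25=625≡1. Apply D(y)=25·(y−7) mod 26:
L(11): 25·(11−7)=100≡22 → W
V(21): 25·(21−7)=350≡12 → M
X(23): 25·(23−7)=400≡10 → K
R(17): 25·(17−7)=250≡16 → Q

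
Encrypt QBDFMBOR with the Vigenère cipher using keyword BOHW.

RPKBNPVN

Repeat the key across the message: BOHWBOHW
Q(16)+B(1): 17 → R
B(1)+O(14): 15 → P
D(3)+H(7): 10 → K
F(5)+W(22): 27≡1 → B
M(12)+B(1): 13 → N
B(1)+O(14): 15 → P
O(14)+H(7): 21 → V
R(17)+W(22): 39≡13 → N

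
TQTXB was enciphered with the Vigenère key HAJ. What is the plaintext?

Repeat the key across the ciphertext: HAJHA
T(19)−H(7): 12 → M
Q(16)−A(0): 16 → Q
T(19)−J(9): 10 → K
X(23)−H(7): 16 → Q
B(1)−A(0): 1 → B

MQKQB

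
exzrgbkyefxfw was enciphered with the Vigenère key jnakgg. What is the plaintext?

Repeat the key across the ciphertext: jnakggjnakggj
e(4)−j(9): -5≡21 → v
x(23)−n(13): 10 → k
z(25)−a(0): 25 → z
r(17)−k(10): 7 → h
g(6)−g(6): 0 → a
b(1)−g(6): -5≡21 → v
k(10)−j(9): 1 → b
y(24)−n(13): 11 → l
e(4)−a(0): 4 → e
f(5)−k(10): -5≡21 → v
x(23)−g(6): 17 → r
f(5)−g(6): -1≡25 → z
w(22)−j(9): 13 → n

vkzhavblevrzn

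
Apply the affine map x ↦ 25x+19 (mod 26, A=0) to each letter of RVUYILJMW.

R(17): 25·17+19=444≡2 → C
V(21): 25·21+19=544≡24 → Y
U(20): 25·20+19=519≡25 → Z
Y(24): 25·24+19=619≡21 → V
I(8): 25·8+19=219≡11 → L
L(11): 25·11+19=294≡8 → I
J(9): 25·9+19=244≡10 → K
M(12): 25·12+19=319≡7 → H
W(22): 25·22+19=569≡23 → X

CYZVLIKHX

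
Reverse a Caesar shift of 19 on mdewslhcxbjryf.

tkldzsojeiqyfm

m(12): 12−19=-7≡19 → t
d(3): 3−19=-16≡10 → k
e(4): 4−19=-15≡11 → l
w(22): 22−19=3 → d
s(18): 18−19=-1≡25 → z
l(11): 11−19=-8≡18 → s
h(7): 7−19=-12≡14 → o
c(2): 2−19=-17≡9 → j
x(23): 23−19=4 → e
b(1): 1−19=-18≡8 → i
j(9): 9−19=-10≡16 → q
r(17): 17−19=-2≡24 → y
y(24): 24−19=5 → f
f(5): 5−19=-14≡12 → m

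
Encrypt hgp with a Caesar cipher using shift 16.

h(7): 7+16=23 → x
g(6): 6+16=22 → w
p(15): 15+16=31≡5 → f

xwf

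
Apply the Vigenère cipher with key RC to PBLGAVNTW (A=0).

Repeat the key across the message: RCRCRCRCR
P(15)+R(17): 32≡6 → G
B(1)+C(2): 3 → D
L(11)+R(17): 28≡2 → C
G(6)+C(2): 8 → I
A(0)+R(17): 17 → R
V(21)+C(2): 23 → X
N(13)+R(17): 30≡4 → E
T(19)+C(2): 21 → V
W(22)+R(17): 39≡13 → N

GDCIRXEVN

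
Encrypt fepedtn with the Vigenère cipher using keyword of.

tjdjryb

Repeat the key across the message: ofofofo
f(5)+o(14): 19 → t
e(4)+f(5): 9 → j
p(15)+o(14): 29≡3 → d
e(4)+f(5): 9 → j
d(3)+o(14): 17 → r
t(19)+f(5): 24 → y
n(13)+o(14): 27≡1 → b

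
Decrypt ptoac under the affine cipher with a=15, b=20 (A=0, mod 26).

The inverse of 15 mod 26 is 7, since 15·7=105≡1. Apply D(y)=7·(y−20) mod 26:
p(15): 7·(15−20)=-35≡17 → r
t(19): 7·(19−20)=-7≡19 → t
o(14): 7·(14−20)=-42≡10 → k
a(0): 7·(0−20)=-140≡16 → q
c(2): 7·(2−20)=-126≡4 → e

rtkqe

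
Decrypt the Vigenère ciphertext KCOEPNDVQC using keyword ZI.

Repeat the key across the ciphertext: ZIZIZIZIZI
K(10)−Z(25): -15≡11 → L
C(2)−I(8): -6≡20 → U
O(14)−Z(25): -11≡15 → P
E(4)−I(8): -4≡22 → W
P(15)−Z(25): -10≡16 → Q
N(13)−I(8): 5 → F
D(3)−Z(25): -22≡4 → E
V(21)−I(8): 13 → N
Q(16)−Z(25): -9≡17 → R
C(2)−I(8): -6≡20 → U

LUPWQFENRU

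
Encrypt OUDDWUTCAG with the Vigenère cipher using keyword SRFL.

Repeat the key across the message: SRFLSRFLSR
O(14)+S(18): 32≡6 → G
U(20)+R(17): 37≡11 → L
D(3)+F(5): 8 → I
D(3)+L(11): 14 → O
W(22)+S(18): 40≡14 → O
U(20)+R(17): 37≡11 → L
T(19)+F(5): 24 → Y
C(2)+L(11): 13 → N
A(0)+S(18): 18 → S
G(6)+R(17): 23 → X

GLIOOLYNSX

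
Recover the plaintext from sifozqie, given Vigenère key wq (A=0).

Repeat the key across the ciphertext: wqwqwqwq
s(18)−w(22): -4≡22 → w
i(8)−q(16): -8≡18 → s
f(5)−w(22): -17≡9 → j
o(14)−q(16): -2≡24 → y
z(25)−w(22): 3 → d
q(16)−q(16): 0 → a
i(8)−w(22): -14≡12 → m
e(4)−q(16): -12≡14 → o

wsjydamo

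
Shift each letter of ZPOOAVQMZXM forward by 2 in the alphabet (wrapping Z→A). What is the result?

Z(25): 25+2=27≡1 → B
P(15): 15+2=17 → R
O(14): 14+2=16 → Q
O(14): 14+2=16 → Q
A(0): 0+2=2 → C
V(21): 21+2=23 → X
Q(16): 16+2=18 → S
M(12): 12+2=14 → O
Z(25): 25+2=27≡1 → B
X(23): 23+2=25 → Z
M(12): 12+2=14 → O

BRQQCXSOBZO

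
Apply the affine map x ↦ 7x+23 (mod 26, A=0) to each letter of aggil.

a(0): 7·0+23=23 → x
g(6): 7·6+23=65≡13 → n
g(6): 7·6+23=65≡13 → n
i(8): 7·8+23=79≡1 → b
l(11): 7·11+23=100≡22 → w

xnnbw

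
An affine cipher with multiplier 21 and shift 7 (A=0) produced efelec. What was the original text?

The inverse of 21 mod 26 is 5, since 21·5=105≡1. Apply D(y)=5·(y−7) mod 26:
e(4): 5·(4−7)=-15≡11 → l
f(5): 5·(5−7)=-10≡16 → q
e(4): 5·(4−7)=-15≡11 → l
l(11): 5·(11−7)=20 → u
e(4): 5·(4−7)=-15≡11 → l
c(2): 5·(2−7)=-25≡1 → b

lqlulb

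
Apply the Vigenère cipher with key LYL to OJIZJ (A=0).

Repeat the key across the message: LYLLY
O(14)+L(11): 25 → Z
J(9)+Y(24): 33≡7 → H
I(8)+L(11): 19 → T
Z(25)+L(11): 36≡10 → K
J(9)+Y(24): 33≡7 → H

ZHTKH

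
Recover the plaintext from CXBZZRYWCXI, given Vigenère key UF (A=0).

ISHUFMERISO

Repeat the key across the ciphertext: UFUFUFUFUFU
C(2)−U(20): -18≡8 → I
X(23)−F(5): 18 → S
B(1)−U(20): -19≡7 → H
Z(25)−F(5): 20 → U
Z(25)−U(20): 5 → F
R(17)−F(5): 12 → M
Y(24)−U(20): 4 → E
W(22)−F(5): 17 → R
C(2)−U(20): -18≡8 → I
X(23)−F(5): 18 → S
I(8)−U(20): -12≡14 → O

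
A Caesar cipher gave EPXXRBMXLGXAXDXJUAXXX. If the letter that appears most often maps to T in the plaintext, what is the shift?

The most frequent ciphertext letter is X (appears 9 times).
X is position 23; T is position 19.
Shift = 4.

4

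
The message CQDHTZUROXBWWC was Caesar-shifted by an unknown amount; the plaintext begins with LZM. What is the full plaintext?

LZMQCIDAXGKFFL

From the crib: C(2)−L(11)=-9≡17, so the shift is 17.
Subtract 17 from each ciphertext letter:
C(2): 2−17=-15≡11 → L
Q(16): 16−17=-1≡25 → Z
D(3): 3−17=-14≡12 → M
H(7): 7−17=-10≡16 → Q
T(19): 19−17=2 → C
Z(25): 25−17=8 → I
U(20): 20−17=3 → D
R(17): 17−17=0 → A
O(14): 14−17=-3≡23 → X
X(23): 23−17=6 → G
B(1): 1−17=-16≡10 → K
W(22): 22−17=5 → F
W(22): 22−17=5 → F
C(2): 2−17=-15≡11 → L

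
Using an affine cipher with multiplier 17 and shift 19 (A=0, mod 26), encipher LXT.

L(11): 17·11+19=206≡24 → Y
X(23): 17·23+19=410≡20 → U
T(19): 17·19+19=342≡4 → E

YUE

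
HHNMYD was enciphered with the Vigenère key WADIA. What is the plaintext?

LHKEYH

Repeat the key across the ciphertext: WADIAW
H(7)−W(22): -15≡11 → L
H(7)−A(0): 7 → H
N(13)−D(3): 10 → K
M(12)−I(8): 4 → E
Y(24)−A(0): 24 → Y
D(3)−W(22): -19≡7 → H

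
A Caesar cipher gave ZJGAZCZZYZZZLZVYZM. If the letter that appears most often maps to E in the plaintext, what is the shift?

21

The most frequent ciphertext letter is Z (appears 9 times).
Z is position 25; E is position 4.
Shift = 21.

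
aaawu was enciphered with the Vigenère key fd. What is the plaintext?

vxvtp

Repeat the key across the ciphertext: fdfdf
a(0)−f(5): -5≡21 → v
a(0)−d(3): -3≡23 → x
a(0)−f(5): -5≡21 → v
w(22)−d(3): 19 → t
u(20)−f(5): 15 → p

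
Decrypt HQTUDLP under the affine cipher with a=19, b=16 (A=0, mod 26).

FAHSNXP

The inverse of 19 mod 26 is 11, since 19·11=209≡1. Apply D(y)=11·(y−16) mod 26:
H(7): 11·(7−16)=-99≡5 → F
Q(16): 11·(16−16)=0 → A
T(19): 11·(19−16)=33≡7 → H
U(20): 11·(20−16)=44≡18 → S
D(3): 11·(3−16)=-143≡13 → N
L(11): 11·(11−16)=-55≡23 → X
P(15): 11·(15−16)=-11≡15 → P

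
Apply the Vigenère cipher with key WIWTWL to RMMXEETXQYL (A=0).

NUIQAPPFMRH

Repeat the key across the message: WIWTWLWIWTW
R(17)+W(22): 39≡13 → N
M(12)+I(8): 20 → U
M(12)+W(22): 34≡8 → I
X(23)+T(19): 42≡16 → Q
E(4)+W(22): 26≡0 → A
E(4)+L(11): 15 → P
T(19)+W(22): 41≡15 → P
X(23)+I(8): 31≡5 → F
Q(16)+W(22): 38≡12 → M
Y(24)+T(19): 43≡17 → R
L(11)+W(22): 33≡7 → H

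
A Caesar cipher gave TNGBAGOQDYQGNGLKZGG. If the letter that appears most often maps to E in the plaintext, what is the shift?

2

The most frequent ciphertext letter is G (appears 6 times).
G is position 6; E is position 4.
Shift = 2.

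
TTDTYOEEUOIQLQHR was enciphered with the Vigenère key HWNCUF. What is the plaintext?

Repeat the key across the ciphertext: HWNCUFHWNCUFHWNC
T(19)−H(7): 12 → M
T(19)−W(22): -3≡23 → X
D(3)−N(13): -10≡16 → Q
T(19)−C(2): 17 → R
Y(24)−U(20): 4 → E
O(14)−F(5): 9 → J
E(4)−H(7): -3≡23 → X
E(4)−W(22): -18≡8 → I
U(20)−N(13): 7 → H
O(14)−C(2): 12 → M
I(8)−U(20): -12≡14 → O
Q(16)−F(5): 11 → L
L(11)−H(7): 4 → E
Q(16)−W(22): -6≡20 → U
H(7)−N(13): -6≡20 → U
R(17)−C(2): 15 → P

MXQREJXIHMOLEUUP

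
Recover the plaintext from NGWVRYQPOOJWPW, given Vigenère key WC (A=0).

REATVWUNSMNUTU

Repeat the key across the ciphertext: WCWCWCWCWCWCWC
N(13)−W(22): -9≡17 → R
G(6)−C(2): 4 → E
W(22)−W(22): 0 → A
V(21)−C(2): 19 → T
R(17)−W(22): -5≡21 → V
Y(24)−C(2): 22 → W
Q(16)−W(22): -6≡20 → U
P(15)−C(2): 13 → N
O(14)−W(22): -8≡18 → S
O(14)−C(2): 12 → M
J(9)−W(22): -13≡13 → N
W(22)−C(2): 20 → U
P(15)−W(22): -7≡19 → T
W(22)−C(2): 20 → U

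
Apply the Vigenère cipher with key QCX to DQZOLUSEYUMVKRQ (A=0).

Repeat the key across the message: QCXQCXQCXQCXQCX
D(3)+Q(16): 19 → T
Q(16)+C(2): 18 → S
Z(25)+X(23): 48≡22 → W
O(14)+Q(16): 30≡4 → E
L(11)+C(2): 13 → N
U(20)+X(23): 43≡17 → R
S(18)+Q(16): 34≡8 → I
E(4)+C(2): 6 → G
Y(24)+X(23): 47≡21 → V
U(20)+Q(16): 36≡10 → K
M(12)+C(2): 14 → O
V(21)+X(23): 44≡18 → S
K(10)+Q(16): 26≡0 → A
R(17)+C(2): 19 → T
Q(16)+X(23): 39≡13 → N

TSWENRIGVKOSATN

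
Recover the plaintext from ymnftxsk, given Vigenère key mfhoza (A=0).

Repeat the key across the ciphertext: mfhozamf
y(24)−m(12): 12 → m
m(12)−f(5): 7 → h
n(13)−h(7): 6 → g
f(5)−o(14): -9≡17 → r
t(19)−z(25): -6≡20 → u
x(23)−a(0): 23 → x
s(18)−m(12): 6 → g
k(10)−f(5): 5 → f

mhgruxgf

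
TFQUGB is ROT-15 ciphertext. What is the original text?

EQBFRM

T(19): 19−15=4 → E
F(5): 5−15=-10≡16 → Q
Q(16): 16−15=1 → B
U(20): 20−15=5 → F
G(6): 6−15=-9≡17 → R
B(1): 1−15=-14≡12 → M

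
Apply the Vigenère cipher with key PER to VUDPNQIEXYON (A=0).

Repeat the key across the message: PERPERPERPER
V(21)+P(15): 36≡10 → K
U(20)+E(4): 24 → Y
D(3)+R(17): 20 → U
P(15)+P(15): 30≡4 → E
N(13)+E(4): 17 → R
Q(16)+R(17): 33≡7 → H
I(8)+P(15): 23 → X
E(4)+E(4): 8 → I
X(23)+R(17): 40≡14 → O
Y(24)+P(15): 39≡13 → N
O(14)+E(4): 18 → S
N(13)+R(17): 30≡4 → E

KYUERHXIONSE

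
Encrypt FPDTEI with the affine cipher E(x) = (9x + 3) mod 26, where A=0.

WIESNX

F(5): 9·5+3=48≡22 → W
P(15): 9·15+3=138≡8 → I
D(3): 9·3+3=30≡4 → E
T(19): 9·19+3=174≡18 → S
E(4): 9·4+3=39≡13 → N
I(8): 9·8+3=75≡23 → X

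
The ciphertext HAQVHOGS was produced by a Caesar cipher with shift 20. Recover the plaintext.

NGWBNUMY

H(7): 7−20=-13≡13 → N
A(0): 0−20=-20≡6 → G
Q(16): 16−20=-4≡22 → W
V(21): 21−20=1 → B
H(7): 7−20=-13≡13 → N
O(14): 14−20=-6≡20 → U
G(6): 6−20=-14≡12 → M
S(18): 18−20=-2≡24 → Y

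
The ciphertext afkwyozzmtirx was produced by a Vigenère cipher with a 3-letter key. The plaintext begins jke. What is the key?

Subtract each crib letter from the matching ciphertext letter (mod 26):
a(0)−j(9)=-9≡17 → r
f(5)−k(10)=-5≡21 → v
k(10)−e(4)=6 → g

rvg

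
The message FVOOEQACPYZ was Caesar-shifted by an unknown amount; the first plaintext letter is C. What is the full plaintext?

CSLLBNXZMVW

From the crib: F(5)−C(2)=3, so the shift is 3.
Subtract 3 from each ciphertext letter:
F(5): 5−3=2 → C
V(21): 21−3=18 → S
O(14): 14−3=11 → L
O(14): 14−3=11 → L
E(4): 4−3=1 → B
Q(16): 16−3=13 → N
A(0): 0−3=-3≡23 → X
C(2): 2−3=-1≡25 → Z
P(15): 15−3=12 → M
Y(24): 24−3=21 → V
Z(25): 25−3=22 → W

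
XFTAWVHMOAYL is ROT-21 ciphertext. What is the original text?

X(23): 23−21=2 → C
F(5): 5−21=-16≡10 → K
T(19): 19−21=-2≡24 → Y
A(0): 0−21=-21≡5 → F
W(22): 22−21=1 → B
V(21): 21−21=0 → A
H(7): 7−21=-14≡12 → M
M(12): 12−21=-9≡17 → R
O(14): 14−21=-7≡19 → T
A(0): 0−21=-21≡5 → F
Y(24): 24−21=3 → D
L(11): 11−21=-10≡16 → Q

CKYFBAMRTFDQ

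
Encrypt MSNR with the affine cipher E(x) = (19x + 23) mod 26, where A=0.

RBKI

M(12): 19·12+23=251≡17 → R
S(18): 19·18+23=365≡1 → B
N(13): 19·13+23=270≡10 → K
R(17): 19·17+23=346≡8 → I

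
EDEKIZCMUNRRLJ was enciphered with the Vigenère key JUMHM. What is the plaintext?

VJSDWQIANBIXZC

Repeat the key across the ciphertext: JUMHMJUMHMJUMH
E(4)−J(9): -5≡21 → V
D(3)−U(20): -17≡9 → J
E(4)−M(12): -8≡18 → S
K(10)−H(7): 3 → D
I(8)−M(12): -4≡22 → W
Z(25)−J(9): 16 → Q
C(2)−U(20): -18≡8 → I
M(12)−M(12): 0 → A
U(20)−H(7): 13 → N
N(13)−M(12): 1 → B
R(17)−J(9): 8 → I
R(17)−U(20): -3≡23 → X
L(11)−M(12): -1≡25 → Z
J(9)−H(7): 2 → C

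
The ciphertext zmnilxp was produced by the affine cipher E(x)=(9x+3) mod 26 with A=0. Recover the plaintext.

The inverse of 9 mod 26 is 3, since 9·3=27≡1. Apply D(y)=3·(y−3) mod 26:
z(25): 3·(25−3)=66≡14 → o
m(12): 3·(12−3)=27≡1 → b
n(13): 3·(13−3)=30≡4 → e
i(8): 3·(8−3)=15 → p
l(11): 3·(11−3)=24 → y
x(23): 3·(23−3)=60≡8 → i
p(15): 3·(15−3)=36≡10 → k

obepyik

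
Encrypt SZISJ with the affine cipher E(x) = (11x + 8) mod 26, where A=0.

S(18): 11·18+8=206≡24 → Y
Z(25): 11·25+8=283≡23 → X
I(8): 11·8+8=96≡18 → S
S(18): 11·18+8=206≡24 → Y
J(9): 11·9+8=107≡3 → D

YXSYD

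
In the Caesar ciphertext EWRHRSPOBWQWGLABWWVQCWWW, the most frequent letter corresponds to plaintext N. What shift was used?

The most frequent ciphertext letter is W (appears 8 times).
W is position 22; N is position 13.
Shift = 9.

9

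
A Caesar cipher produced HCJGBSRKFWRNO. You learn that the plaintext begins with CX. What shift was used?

From the crib: H(7)−C(2)=5, so the shift is 5.

5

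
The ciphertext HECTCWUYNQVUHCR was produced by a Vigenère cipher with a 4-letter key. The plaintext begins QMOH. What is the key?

RSOM

Subtract each crib letter from the matching ciphertext letter (mod 26):
H(7)−Q(16)=-9≡17 → R
E(4)−M(12)=-8≡18 → S
C(2)−O(14)=-12≡14 → O
T(19)−H(7)=12 → M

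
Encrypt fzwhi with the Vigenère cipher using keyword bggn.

gfcuj

Repeat the key across the message: bggnb
f(5)+b(1): 6 → g
z(25)+g(6): 31≡5 → f
w(22)+g(6): 28≡2 → c
h(7)+n(13): 20 → u
i(8)+b(1): 9 → j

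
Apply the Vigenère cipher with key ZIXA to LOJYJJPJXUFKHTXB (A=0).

KWGYIRMJWCCKGBUB

Repeat the key across the message: ZIXAZIXAZIXAZIXA
L(11)+Z(25): 36≡10 → K
O(14)+I(8): 22 → W
J(9)+X(23): 32≡6 → G
Y(24)+A(0): 24 → Y
J(9)+Z(25): 34≡8 → I
J(9)+I(8): 17 → R
P(15)+X(23): 38≡12 → M
J(9)+A(0): 9 → J
X(23)+Z(25): 48≡22 → W
U(20)+I(8): 28≡2 → C
F(5)+X(23): 28≡2 → C
K(10)+A(0): 10 → K
H(7)+Z(25): 32≡6 → G
T(19)+I(8): 27≡1 → B
X(23)+X(23): 46≡20 → U
B(1)+A(0): 1 → B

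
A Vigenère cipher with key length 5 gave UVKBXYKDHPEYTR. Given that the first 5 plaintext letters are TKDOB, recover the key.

Subtract each crib letter from the matching ciphertext letter (mod 26):
U(20)−T(19)=1 → B
V(21)−K(10)=11 → L
K(10)−D(3)=7 → H
B(1)−O(14)=-13≡13 → N
X(23)−B(1)=22 → W

BLHNW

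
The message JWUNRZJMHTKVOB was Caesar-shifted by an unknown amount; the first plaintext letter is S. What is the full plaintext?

From the crib: J(9)−S(18)=-9≡17, so the shift is 17.
Subtract 17 from each ciphertext letter:
J(9): 9−17=-8≡18 → S
W(22): 22−17=5 → F
U(20): 20−17=3 → D
N(13): 13−17=-4≡22 → W
R(17): 17−17=0 → A
Z(25): 25−17=8 → I
J(9): 9−17=-8≡18 → S
M(12): 12−17=-5≡21 → V
H(7): 7−17=-10≡16 → Q
T(19): 19−17=2 → C
K(10): 10−17=-7≡19 → T
V(21): 21−17=4 → E
O(14): 14−17=-3≡23 → X
B(1): 1−17=-16≡10 → K

SFDWAISVQCTEXK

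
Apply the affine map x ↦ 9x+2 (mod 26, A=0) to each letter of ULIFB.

AXWVL

U(20): 9·20+2=182≡0 → A
L(11): 9·11+2=101≡23 → X
I(8): 9·8+2=74≡22 → W
F(5): 9·5+2=47≡21 → V
B(1): 9·1+2=11 → L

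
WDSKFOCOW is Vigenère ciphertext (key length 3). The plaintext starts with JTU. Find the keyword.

NKY

Subtract each crib letter from the matching ciphertext letter (mod 26):
W(22)−J(9)=13 → N
D(3)−T(19)=-16≡10 → K
S(18)−U(20)=-2≡24 → Y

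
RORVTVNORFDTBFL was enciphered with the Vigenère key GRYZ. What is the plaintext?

LXTWNEPPLOFUVON

Repeat the key across the ciphertext: GRYZGRYZGRYZGRY
R(17)−G(6): 11 → L
O(14)−R(17): -3≡23 → X
R(17)−Y(24): -7≡19 → T
V(21)−Z(25): -4≡22 → W
T(19)−G(6): 13 → N
V(21)−R(17): 4 → E
N(13)−Y(24): -11≡15 → P
O(14)−Z(25): -11≡15 → P
R(17)−G(6): 11 → L
F(5)−R(17): -12≡14 → O
D(3)−Y(24): -21≡5 → F
T(19)−Z(25): -6≡20 → U
B(1)−G(6): -5≡21 → V
F(5)−R(17): -12≡14 → O
L(11)−Y(24): -13≡13 → N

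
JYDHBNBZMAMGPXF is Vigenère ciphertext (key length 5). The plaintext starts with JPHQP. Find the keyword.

Subtract each crib letter from the matching ciphertext letter (mod 26):
J(9)−J(9)=0 → A
Y(24)−P(15)=9 → J
D(3)−H(7)=-4≡22 → W
H(7)−Q(16)=-9≡17 → R
B(1)−P(15)=-14≡12 → M

AJWRM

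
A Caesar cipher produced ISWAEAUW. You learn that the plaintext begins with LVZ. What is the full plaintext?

From the crib: I(8)−L(11)=-3≡23, so the shift is 23.
Subtract 23 from each ciphertext letter:
I(8): 8−23=-15≡11 → L
S(18): 18−23=-5≡21 → V
W(22): 22−23=-1≡25 → Z
A(0): 0−23=-23≡3 → D
E(4): 4−23=-19≡7 → H
A(0): 0−23=-23≡3 → D
U(20): 20−23=-3≡23 → X
W(22): 22−23=-1≡25 → Z

LVZDHDXZ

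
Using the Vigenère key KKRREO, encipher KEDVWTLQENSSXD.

UOUMAHVAVEWGHN

Repeat the key across the message: KKRREOKKRREOKK
K(10)+K(10): 20 → U
E(4)+K(10): 14 → O
D(3)+R(17): 20 → U
V(21)+R(17): 38≡12 → M
W(22)+E(4): 26≡0 → A
T(19)+O(14): 33≡7 → H
L(11)+K(10): 21 → V
Q(16)+K(10): 26≡0 → A
E(4)+R(17): 21 → V
N(13)+R(17): 30≡4 → E
S(18)+E(4): 22 → W
S(18)+O(14): 32≡6 → G
X(23)+K(10): 33≡7 → H
D(3)+K(10): 13 → N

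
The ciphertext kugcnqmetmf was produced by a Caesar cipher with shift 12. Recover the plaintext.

k(10): 10−12=-2≡24 → y
u(20): 20−12=8 → i
g(6): 6−12=-6≡20 → u
c(2): 2−12=-10≡16 → q
n(13): 13−12=1 → b
q(16): 16−12=4 → e
m(12): 12−12=0 → a
e(4): 4−12=-8≡18 → s
t(19): 19−12=7 → h
m(12): 12−12=0 → a
f(5): 5−12=-7≡19 → t

yiuqbeashat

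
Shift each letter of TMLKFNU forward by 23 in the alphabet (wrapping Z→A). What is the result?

QJIHCKR

T(19): 19+23=42≡16 → Q
M(12): 12+23=35≡9 → J
L(11): 11+23=34≡8 → I
K(10): 10+23=33≡7 → H
F(5): 5+23=28≡2 → C
N(13): 13+23=36≡10 → K
U(20): 20+23=43≡17 → R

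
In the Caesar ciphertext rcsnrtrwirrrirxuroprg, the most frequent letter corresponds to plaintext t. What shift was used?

24

The most frequent ciphertext letter is r (appears 9 times).
r is position 17; t is position 19.
Shift = -2≡24.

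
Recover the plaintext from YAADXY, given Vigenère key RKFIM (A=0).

HQVVLH

Repeat the key across the ciphertext: RKFIMR
Y(24)−R(17): 7 → H
A(0)−K(10): -10≡16 → Q
A(0)−F(5): -5≡21 → V
D(3)−I(8): -5≡21 → V
X(23)−M(12): 11 → L
Y(24)−R(17): 7 → H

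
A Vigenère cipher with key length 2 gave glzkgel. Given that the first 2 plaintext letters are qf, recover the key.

Subtract each crib letter from the matching ciphertext letter (mod 26):
g(6)−q(16)=-10≡16 → q
l(11)−f(5)=6 → g

qg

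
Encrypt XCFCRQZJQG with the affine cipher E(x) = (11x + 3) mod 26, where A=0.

X(23): 11·23+3=256≡22 → W
C(2): 11·2+3=25 → Z
F(5): 11·5+3=58≡6 → G
C(2): 11·2+3=25 → Z
R(17): 11·17+3=190≡8 → I
Q(16): 11·16+3=179≡23 → X
Z(25): 11·25+3=278≡18 → S
J(9): 11·9+3=102≡24 → Y
Q(16): 11·16+3=179≡23 → X
G(6): 11·6+3=69≡17 → R

WZGZIXSYXR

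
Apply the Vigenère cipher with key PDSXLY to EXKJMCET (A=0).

Repeat the key across the message: PDSXLYPD
E(4)+P(15): 19 → T
X(23)+D(3): 26≡0 → A
K(10)+S(18): 28≡2 → C
J(9)+X(23): 32≡6 → G
M(12)+L(11): 23 → X
C(2)+Y(24): 26≡0 → A
E(4)+P(15): 19 → T
T(19)+D(3): 22 → W

TACGXATW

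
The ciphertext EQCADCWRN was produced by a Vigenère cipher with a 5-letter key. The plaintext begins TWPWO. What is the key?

Subtract each crib letter from the matching ciphertext letter (mod 26):
E(4)−T(19)=-15≡11 → L
Q(16)−W(22)=-6≡20 → U
C(2)−P(15)=-13≡13 → N
A(0)−W(22)=-22≡4 → E
D(3)−O(14)=-11≡15 → P

LUNEP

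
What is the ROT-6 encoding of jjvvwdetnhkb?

ppbbcjkztnqh

j(9): 9+6=15 → p
j(9): 9+6=15 → p
v(21): 21+6=27≡1 → b
v(21): 21+6=27≡1 → b
w(22): 22+6=28≡2 → c
d(3): 3+6=9 → j
e(4): 4+6=10 → k
t(19): 19+6=25 → z
n(13): 13+6=19 → t
h(7): 7+6=13 → n
k(10): 10+6=16 → q
b(1): 1+6=7 → h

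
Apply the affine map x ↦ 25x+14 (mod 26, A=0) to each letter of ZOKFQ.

Z(25): 25·25+14=639≡15 → P
O(14): 25·14+14=364≡0 → A
K(10): 25·10+14=264≡4 → E
F(5): 25·5+14=139≡9 → J
Q(16): 25·16+14=414≡24 → Y

PAEJY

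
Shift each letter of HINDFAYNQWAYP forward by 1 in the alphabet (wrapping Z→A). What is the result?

H(7): 7+1=8 → I
I(8): 8+1=9 → J
N(13): 13+1=14 → O
D(3): 3+1=4 → E
F(5): 5+1=6 → G
A(0): 0+1=1 → B
Y(24): 24+1=25 → Z
N(13): 13+1=14 → O
Q(16): 16+1=17 → R
W(22): 22+1=23 → X
A(0): 0+1=1 → B
Y(24): 24+1=25 → Z
P(15): 15+1=16 → Q

IJOEGBZORXBZQ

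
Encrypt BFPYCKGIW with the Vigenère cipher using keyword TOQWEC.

Repeat the key across the message: TOQWECTOQ
B(1)+T(19): 20 → U
F(5)+O(14): 19 → T
P(15)+Q(16): 31≡5 → F
Y(24)+W(22): 46≡20 → U
C(2)+E(4): 6 → G
K(10)+C(2): 12 → M
G(6)+T(19): 25 → Z
I(8)+O(14): 22 → W
W(22)+Q(16): 38≡12 → M

UTFUGMZWM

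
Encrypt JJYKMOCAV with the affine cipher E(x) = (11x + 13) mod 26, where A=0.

IIRTPLJNK

J(9): 11·9+13=112≡8 → I
J(9): 11·9+13=112≡8 → I
Y(24): 11·24+13=277≡17 → R
K(10): 11·10+13=123≡19 → T
M(12): 11·12+13=145≡15 → P
O(14): 11·14+13=167≡11 → L
C(2): 11·2+13=35≡9 → J
A(0): 11·0+13=13 → N
V(21): 11·21+13=244≡10 → K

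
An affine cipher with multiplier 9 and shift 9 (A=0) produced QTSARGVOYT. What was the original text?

The inverse of 9 mod 26 is 3, since 9·3=27≡1. Apply D(y)=3·(y−9) mod 26:
Q(16): 3·(16−9)=21 → V
T(19): 3·(19−9)=30≡4 → E
S(18): 3·(18−9)=27≡1 → B
A(0): 3·(0−9)=-27≡25 → Z
R(17): 3·(17−9)=24 → Y
G(6): 3·(6−9)=-9≡17 → R
V(21): 3·(21−9)=36≡10 → K
O(14): 3·(14−9)=15 → P
Y(24): 3·(24−9)=45≡19 → T
T(19): 3·(19−9)=30≡4 → E

VEBZYRKPTE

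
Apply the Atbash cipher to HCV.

SXE

H(7) → S(18)
C(2) → X(23)
V(21) → E(4)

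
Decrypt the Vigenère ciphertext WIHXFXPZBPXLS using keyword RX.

Repeat the key across the ciphertext: RXRXRXRXRXRXR
W(22)−R(17): 5 → F
I(8)−X(23): -15≡11 → L
H(7)−R(17): -10≡16 → Q
X(23)−X(23): 0 → A
F(5)−R(17): -12≡14 → O
X(23)−X(23): 0 → A
P(15)−R(17): -2≡24 → Y
Z(25)−X(23): 2 → C
B(1)−R(17): -16≡10 → K
P(15)−X(23): -8≡18 → S
X(23)−R(17): 6 → G
L(11)−X(23): -12≡14 → O
S(18)−R(17): 1 → B

FLQAOAYCKSGOB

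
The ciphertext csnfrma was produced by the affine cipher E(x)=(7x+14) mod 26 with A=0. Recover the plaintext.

cilvtwy

The inverse of 7 mod 26 is 15, since 7·15=105≡1. Apply D(y)=15·(y−14) mod 26:
c(2): 15·(2−14)=-180≡2 → c
s(18): 15·(18−14)=60≡8 → i
n(13): 15·(13−14)=-15≡11 → l
f(5): 15·(5−14)=-135≡21 → v
r(17): 15·(17−14)=45≡19 → t
m(12): 15·(12−14)=-30≡22 → w
a(0): 15·(0−14)=-210≡24 → y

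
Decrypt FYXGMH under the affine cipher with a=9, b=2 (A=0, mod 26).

The inverse of 9 mod 26 is 3, since 9·3=27≡1. Apply D(y)=3·(y−2) mod 26:
F(5): 3·(5−2)=9 → J
Y(24): 3·(24−2)=66≡14 → O
X(23): 3·(23−2)=63≡11 → L
G(6): 3·(6−2)=12 → M
M(12): 3·(12−2)=30≡4 → E
H(7): 3·(7−2)=15 → P

JOLMEP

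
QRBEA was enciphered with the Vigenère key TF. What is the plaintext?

Repeat the key across the ciphertext: TFTFT
Q(16)−T(19): -3≡23 → X
R(17)−F(5): 12 → M
B(1)−T(19): -18≡8 → I
E(4)−F(5): -1≡25 → Z
A(0)−T(19): -19≡7 → H

XMIZH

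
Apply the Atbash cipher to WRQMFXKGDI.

W(22) → D(3)
R(17) → I(8)
Q(16) → J(9)
M(12) → N(13)
F(5) → U(20)
X(23) → C(2)
K(10) → P(15)
G(6) → T(19)
D(3) → W(22)
I(8) → R(17)

DIJNUCPTWR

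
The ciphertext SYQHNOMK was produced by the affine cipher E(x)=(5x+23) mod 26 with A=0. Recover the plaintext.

The inverse of 5 mod 26 is 21, since 5·21=105≡1. Apply D(y)=21·(y−23) mod 26:
S(18): 21·(18−23)=-105≡25 → Z
Y(24): 21·(24−23)=21 → V
Q(16): 21·(16−23)=-147≡9 → J
H(7): 21·(7−23)=-336≡2 → C
N(13): 21·(13−23)=-210≡24 → Y
O(14): 21·(14−23)=-189≡19 → T
M(12): 21·(12−23)=-231≡3 → D
K(10): 21·(10−23)=-273≡13 → N

ZVJCYTDN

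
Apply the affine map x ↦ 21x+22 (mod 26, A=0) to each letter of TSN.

T(19): 21·19+22=421≡5 → F
S(18): 21·18+22=400≡10 → K
N(13): 21·13+22=295≡9 → J

FKJ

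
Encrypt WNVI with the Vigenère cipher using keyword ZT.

Repeat the key across the message: ZTZT
W(22)+Z(25): 47≡21 → V
N(13)+T(19): 32≡6 → G
V(21)+Z(25): 46≡20 → U
I(8)+T(19): 27≡1 → B

VGUB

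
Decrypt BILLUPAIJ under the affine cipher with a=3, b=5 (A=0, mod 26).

The inverse of 3 mod 26 is 9, since 3·9=27≡1. Apply D(y)=9·(y−5) mod 26:
B(1): 9·(1−5)=-36≡16 → Q
I(8): 9·(8−5)=27≡1 → B
L(11): 9·(11−5)=54≡2 → C
L(11): 9·(11−5)=54≡2 → C
U(20): 9·(20−5)=135≡5 → F
P(15): 9·(15−5)=90≡12 → M
A(0): 9·(0−5)=-45≡7 → H
I(8): 9·(8−5)=27≡1 → B
J(9): 9·(9−5)=36≡10 → K

QBCCFMHBK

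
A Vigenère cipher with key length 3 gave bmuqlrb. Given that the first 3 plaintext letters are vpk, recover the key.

gxk

Subtract each crib letter from the matching ciphertext letter (mod 26):
b(1)−v(21)=-20≡6 → g
m(12)−p(15)=-3≡23 → x
u(20)−k(10)=10 → k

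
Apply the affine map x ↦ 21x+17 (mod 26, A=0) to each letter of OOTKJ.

ZZATY

O(14): 21·14+17=311≡25 → Z
O(14): 21·14+17=311≡25 → Z
T(19): 21·19+17=416≡0 → A
K(10): 21·10+17=227≡19 → T
J(9): 21·9+17=206≡24 → Y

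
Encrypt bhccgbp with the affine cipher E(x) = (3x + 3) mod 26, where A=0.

gyjjvgw

b(1): 3·1+3=6 → g
h(7): 3·7+3=24 → y
c(2): 3·2+3=9 → j
c(2): 3·2+3=9 → j
g(6): 3·6+3=21 → v
b(1): 3·1+3=6 → g
p(15): 3·15+3=48≡22 → w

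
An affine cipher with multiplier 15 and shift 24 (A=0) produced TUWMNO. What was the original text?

The inverse of 15 mod 26 is 7, since 15·7=105≡1. Apply D(y)=7·(y−24) mod 26:
T(19): 7·(19−24)=-35≡17 → R
U(20): 7·(20−24)=-28≡24 → Y
W(22): 7·(22−24)=-14≡12 → M
M(12): 7·(12−24)=-84≡20 → U
N(13): 7·(13−24)=-77≡1 → B
O(14): 7·(14−24)=-70≡8 → I

RYMUBI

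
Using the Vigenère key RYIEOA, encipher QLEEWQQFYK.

HJMIKQHDGO

Repeat the key across the message: RYIEOARYIE
Q(16)+R(17): 33≡7 → H
L(11)+Y(24): 35≡9 → J
E(4)+I(8): 12 → M
E(4)+E(4): 8 → I
W(22)+O(14): 36≡10 → K
Q(16)+A(0): 16 → Q
Q(16)+R(17): 33≡7 → H
F(5)+Y(24): 29≡3 → D
Y(24)+I(8): 32≡6 → G
K(10)+E(4): 14 → O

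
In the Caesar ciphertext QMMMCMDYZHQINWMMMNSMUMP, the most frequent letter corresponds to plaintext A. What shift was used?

12

The most frequent ciphertext letter is M (appears 9 times).
M is position 12; A is position 0.
Shift = 12.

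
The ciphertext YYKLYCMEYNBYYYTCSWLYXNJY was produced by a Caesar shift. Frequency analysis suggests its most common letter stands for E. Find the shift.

The most frequent ciphertext letter is Y (appears 9 times).
Y is position 24; E is position 4.
Shift = 20.

20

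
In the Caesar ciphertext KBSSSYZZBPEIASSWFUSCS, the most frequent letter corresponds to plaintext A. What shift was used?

The most frequent ciphertext letter is S (appears 7 times).
S is position 18; A is position 0.
Shift = 18.

18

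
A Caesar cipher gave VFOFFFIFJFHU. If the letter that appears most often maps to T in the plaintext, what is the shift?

The most frequent ciphertext letter is F (appears 6 times).
F is position 5; T is position 19.
Shift = -14≡12.

12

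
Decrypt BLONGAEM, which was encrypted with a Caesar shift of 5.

B(1): 1−5=-4≡22 → W
L(11): 11−5=6 → G
O(14): 14−5=9 → J
N(13): 13−5=8 → I
G(6): 6−5=1 → B
A(0): 0−5=-5≡21 → V
E(4): 4−5=-1≡25 → Z
M(12): 12−5=7 → H

WGJIBVZH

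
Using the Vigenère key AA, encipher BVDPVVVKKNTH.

Repeat the key across the message: AAAAAAAAAAAA
B(1)+A(0): 1 → B
V(21)+A(0): 21 → V
D(3)+A(0): 3 → D
P(15)+A(0): 15 → P
V(21)+A(0): 21 → V
V(21)+A(0): 21 → V
V(21)+A(0): 21 → V
K(10)+A(0): 10 → K
K(10)+A(0): 10 → K
N(13)+A(0): 13 → N
T(19)+A(0): 19 → T
H(7)+A(0): 7 → H

BVDPVVVKKNTH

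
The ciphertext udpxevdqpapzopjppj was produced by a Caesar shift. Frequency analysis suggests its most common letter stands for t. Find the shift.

22

The most frequent ciphertext letter is p (appears 6 times).
p is position 15; t is position 19.
Shift = -4≡22.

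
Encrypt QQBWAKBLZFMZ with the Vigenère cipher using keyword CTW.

SJXYTGDEVHFV

Repeat the key across the message: CTWCTWCTWCTW
Q(16)+C(2): 18 → S
Q(16)+T(19): 35≡9 → J
B(1)+W(22): 23 → X
W(22)+C(2): 24 → Y
A(0)+T(19): 19 → T
K(10)+W(22): 32≡6 → G
B(1)+C(2): 3 → D
L(11)+T(19): 30≡4 → E
Z(25)+W(22): 47≡21 → V
F(5)+C(2): 7 → H
M(12)+T(19): 31≡5 → F
Z(25)+W(22): 47≡21 → V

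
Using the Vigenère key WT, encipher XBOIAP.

Repeat the key across the message: WTWTWT
X(23)+W(22): 45≡19 → T
B(1)+T(19): 20 → U
O(14)+W(22): 36≡10 → K
I(8)+T(19): 27≡1 → B
A(0)+W(22): 22 → W
P(15)+T(19): 34≡8 → I

TUKBWI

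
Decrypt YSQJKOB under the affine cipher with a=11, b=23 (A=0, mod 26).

The inverse of 11 mod 26 is 19, since 11·19=209≡1. Apply D(y)=19·(y−23) mod 26:
Y(24): 19·(24−23)=19 → T
S(18): 19·(18−23)=-95≡9 → J
Q(16): 19·(16−23)=-133≡23 → X
J(9): 19·(9−23)=-266≡20 → U
K(10): 19·(10−23)=-247≡13 → N
O(14): 19·(14−23)=-171≡11 → L
B(1): 19·(1−23)=-418≡24 → Y

TJXUNLY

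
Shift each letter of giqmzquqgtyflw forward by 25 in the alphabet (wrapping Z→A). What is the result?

g(6): 6+25=31≡5 → f
i(8): 8+25=33≡7 → h
q(16): 16+25=41≡15 → p
m(12): 12+25=37≡11 → l
z(25): 25+25=50≡24 → y
q(16): 16+25=41≡15 → p
u(20): 20+25=45≡19 → t
q(16): 16+25=41≡15 → p
g(6): 6+25=31≡5 → f
t(19): 19+25=44≡18 → s
y(24): 24+25=49≡23 → x
f(5): 5+25=30≡4 → e
l(11): 11+25=36≡10 → k
w(22): 22+25=47≡21 → v

fhplyptpfsxekv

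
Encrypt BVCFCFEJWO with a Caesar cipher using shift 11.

B(1): 1+11=12 → M
V(21): 21+11=32≡6 → G
C(2): 2+11=13 → N
F(5): 5+11=16 → Q
C(2): 2+11=13 → N
F(5): 5+11=16 → Q
E(4): 4+11=15 → P
J(9): 9+11=20 → U
W(22): 22+11=33≡7 → H
O(14): 14+11=25 → Z

MGNQNQPUHZ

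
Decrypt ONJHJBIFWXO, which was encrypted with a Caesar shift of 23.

RQMKMELIZAR

O(14): 14−23=-9≡17 → R
N(13): 13−23=-10≡16 → Q
J(9): 9−23=-14≡12 → M
H(7): 7−23=-16≡10 → K
J(9): 9−23=-14≡12 → M
B(1): 1−23=-22≡4 → E
I(8): 8−23=-15≡11 → L
F(5): 5−23=-18≡8 → I
W(22): 22−23=-1≡25 → Z
X(23): 23−23=0 → A
O(14): 14−23=-9≡17 → R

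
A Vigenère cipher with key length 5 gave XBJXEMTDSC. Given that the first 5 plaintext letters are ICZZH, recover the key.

PZKYX

Subtract each crib letter from the matching ciphertext letter (mod 26):
X(23)−I(8)=15 → P
B(1)−C(2)=-1≡25 → Z
J(9)−Z(25)=-16≡10 → K
X(23)−Z(25)=-2≡24 → Y
E(4)−H(7)=-3≡23 → X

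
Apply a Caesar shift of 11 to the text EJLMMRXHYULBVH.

E(4): 4+11=15 → P
J(9): 9+11=20 → U
L(11): 11+11=22 → W
M(12): 12+11=23 → X
M(12): 12+11=23 → X
R(17): 17+11=28≡2 → C
X(23): 23+11=34≡8 → I
H(7): 7+11=18 → S
Y(24): 24+11=35≡9 → J
U(20): 20+11=31≡5 → F
L(11): 11+11=22 → W
B(1): 1+11=12 → M
V(21): 21+11=32≡6 → G
H(7): 7+11=18 → S

PUWXXCISJFWMGS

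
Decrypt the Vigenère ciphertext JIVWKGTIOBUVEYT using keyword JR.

ARMFBPKRFKLEVHK

Repeat the key across the ciphertext: JRJRJRJRJRJRJRJ
J(9)−J(9): 0 → A
I(8)−R(17): -9≡17 → R
V(21)−J(9): 12 → M
W(22)−R(17): 5 → F
K(10)−J(9): 1 → B
G(6)−R(17): -11≡15 → P
T(19)−J(9): 10 → K
I(8)−R(17): -9≡17 → R
O(14)−J(9): 5 → F
B(1)−R(17): -16≡10 → K
U(20)−J(9): 11 → L
V(21)−R(17): 4 → E
E(4)−J(9): -5≡21 → V
Y(24)−R(17): 7 → H
T(19)−J(9): 10 → K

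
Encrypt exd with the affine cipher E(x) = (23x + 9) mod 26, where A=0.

xsa

e(4): 23·4+9=101≡23 → x
x(23): 23·23+9=538≡18 → s
d(3): 23·3+9=78≡0 → a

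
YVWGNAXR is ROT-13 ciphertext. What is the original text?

Y(24): 24−13=11 → L
V(21): 21−13=8 → I
W(22): 22−13=9 → J
G(6): 6−13=-7≡19 → T
N(13): 13−13=0 → A
A(0): 0−13=-13≡13 → N
X(23): 23−13=10 → K
R(17): 17−13=4 → E

LIJTANKE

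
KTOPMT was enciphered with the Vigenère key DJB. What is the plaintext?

Repeat the key across the ciphertext: DJBDJB
K(10)−D(3): 7 → H
T(19)−J(9): 10 → K
O(14)−B(1): 13 → N
P(15)−D(3): 12 → M
M(12)−J(9): 3 → D
T(19)−B(1): 18 → S

HKNMDS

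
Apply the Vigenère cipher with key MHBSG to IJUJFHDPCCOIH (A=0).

UQVBLTKQUIAPI

Repeat the key across the message: MHBSGMHBSGMHB
I(8)+M(12): 20 → U
J(9)+H(7): 16 → Q
U(20)+B(1): 21 → V
J(9)+S(18): 27≡1 → B
F(5)+G(6): 11 → L
H(7)+M(12): 19 → T
D(3)+H(7): 10 → K
P(15)+B(1): 16 → Q
C(2)+S(18): 20 → U
C(2)+G(6): 8 → I
O(14)+M(12): 26≡0 → A
I(8)+H(7): 15 → P
H(7)+B(1): 8 → I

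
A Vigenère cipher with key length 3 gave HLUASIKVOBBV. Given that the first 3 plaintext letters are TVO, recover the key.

OQG

Subtract each crib letter from the matching ciphertext letter (mod 26):
H(7)−T(19)=-12≡14 → O
L(11)−V(21)=-10≡16 → Q
U(20)−O(14)=6 → G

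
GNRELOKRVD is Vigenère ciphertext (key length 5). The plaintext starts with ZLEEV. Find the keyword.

Subtract each crib letter from the matching ciphertext letter (mod 26):
G(6)−Z(25)=-19≡7 → H
N(13)−L(11)=2 → C
R(17)−E(4)=13 → N
E(4)−E(4)=0 → A
L(11)−V(21)=-10≡16 → Q

HCNAQ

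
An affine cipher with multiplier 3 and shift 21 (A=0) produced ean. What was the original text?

dtg

The inverse of 3 mod 26 is 9, since 3·9=27≡1. Apply D(y)=9·(y−21) mod 26:
e(4): 9·(4−21)=-153≡3 → d
a(0): 9·(0−21)=-189≡19 → t
n(13): 9·(13−21)=-72≡6 → g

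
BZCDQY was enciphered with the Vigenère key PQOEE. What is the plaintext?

MJOZMJ

Repeat the key across the ciphertext: PQOEEP
B(1)−P(15): -14≡12 → M
Z(25)−Q(16): 9 → J
C(2)−O(14): -12≡14 → O
D(3)−E(4): -1≡25 → Z
Q(16)−E(4): 12 → M
Y(24)−P(15): 9 → J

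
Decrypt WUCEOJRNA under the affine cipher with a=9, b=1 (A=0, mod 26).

LFDJNYWKX

The inverse of 9 mod 26 is 3, since 9·3=27≡1. Apply D(y)=3·(y−1) mod 26:
W(22): 3·(22−1)=63≡11 → L
U(20): 3·(20−1)=57≡5 → F
C(2): 3·(2−1)=3 → D
E(4): 3·(4−1)=9 → J
O(14): 3·(14−1)=39≡13 → N
J(9): 3·(9−1)=24 → Y
R(17): 3·(17−1)=48≡22 → W
N(13): 3·(13−1)=36≡10 → K
A(0): 3·(0−1)=-3≡23 → X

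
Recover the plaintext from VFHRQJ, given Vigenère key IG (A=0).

Repeat the key across the ciphertext: IGIGIG
V(21)−I(8): 13 → N
F(5)−G(6): -1≡25 → Z
H(7)−I(8): -1≡25 → Z
R(17)−G(6): 11 → L
Q(16)−I(8): 8 → I
J(9)−G(6): 3 → D

NZZLID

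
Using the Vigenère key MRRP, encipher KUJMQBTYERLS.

WLABCSKNQICH

Repeat the key across the message: MRRPMRRPMRRP
K(10)+M(12): 22 → W
U(20)+R(17): 37≡11 → L
J(9)+R(17): 26≡0 → A
M(12)+P(15): 27≡1 → B
Q(16)+M(12): 28≡2 → C
B(1)+R(17): 18 → S
T(19)+R(17): 36≡10 → K
Y(24)+P(15): 39≡13 → N
E(4)+M(12): 16 → Q
R(17)+R(17): 34≡8 → I
L(11)+R(17): 28≡2 → C
S(18)+P(15): 33≡7 → H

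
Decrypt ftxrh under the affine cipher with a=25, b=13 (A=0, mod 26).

The inverse of 25 mod 26 is 25, since 25·25=625≡1. Apply D(y)=25·(y−13) mod 26:
f(5): 25·(5−13)=-200≡8 → i
t(19): 25·(19−13)=150≡20 → u
x(23): 25·(23−13)=250≡16 → q
r(17): 25·(17−13)=100≡22 → w
h(7): 25·(7−13)=-150≡6 → g

iuqwg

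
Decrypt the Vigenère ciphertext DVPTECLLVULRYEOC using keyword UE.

JRVPKYRHBQRNEAUY

Repeat the key across the ciphertext: UEUEUEUEUEUEUEUE
D(3)−U(20): -17≡9 → J
V(21)−E(4): 17 → R
P(15)−U(20): -5≡21 → V
T(19)−E(4): 15 → P
E(4)−U(20): -16≡10 → K
C(2)−E(4): -2≡24 → Y
L(11)−U(20): -9≡17 → R
L(11)−E(4): 7 → H
V(21)−U(20): 1 → B
U(20)−E(4): 16 → Q
L(11)−U(20): -9≡17 → R
R(17)−E(4): 13 → N
Y(24)−U(20): 4 → E
E(4)−E(4): 0 → A
O(14)−U(20): -6≡20 → U
C(2)−E(4): -2≡24 → Y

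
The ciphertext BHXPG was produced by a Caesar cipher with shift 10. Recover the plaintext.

RXNFW

B(1): 1−10=-9≡17 → R
H(7): 7−10=-3≡23 → X
X(23): 23−10=13 → N
P(15): 15−10=5 → F
G(6): 6−10=-4≡22 → W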